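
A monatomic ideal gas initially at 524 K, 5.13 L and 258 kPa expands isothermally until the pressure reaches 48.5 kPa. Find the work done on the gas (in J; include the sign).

-2210 J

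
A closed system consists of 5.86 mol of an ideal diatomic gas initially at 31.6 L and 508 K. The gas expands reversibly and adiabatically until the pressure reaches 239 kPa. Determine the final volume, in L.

73.8 L

P₁ = nRT₁/V₁ = 5.86×8.314×508/31.6 = 783 kPa.
Adiabatic: T₂/T₁ = (P₂/P₁)^((γ−1)/γ) ⇒ T₂ = 508×(0.305)^0.286 = 362 K; V₂ = 73.8 L.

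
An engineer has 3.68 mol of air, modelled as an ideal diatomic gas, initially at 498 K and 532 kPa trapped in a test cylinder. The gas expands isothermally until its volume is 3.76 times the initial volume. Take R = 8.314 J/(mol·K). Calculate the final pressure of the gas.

141 kPa

V₁ = nRT₁/P₁ = 3.68×8.314×498/532 = 28.6 L.
Isothermal: T stays 498 K; PV = const ⇒ V₂ = 108 L, P₂ = 141 kPa.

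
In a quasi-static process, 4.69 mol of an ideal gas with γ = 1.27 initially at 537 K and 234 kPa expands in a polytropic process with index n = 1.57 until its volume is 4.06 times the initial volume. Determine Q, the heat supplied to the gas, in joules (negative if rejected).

V₁ = nRT₁/P₁ = 4.69×8.314×537/234 = 89.5 L.
Polytropic n=1.57: T₂ = T₁(V₁/V₂)^(n−1) = 537×(0.246)^0.57 = 242 K; P₂ = P₁(V₁/V₂)^n = 25.9 kPa.
W = (P₁V₁−P₂V₂)/(n−1) = (234×89.5−25.9×363)/0.57 = 20200 J.
ΔU = nCvΔT = 4.69×30.8×(242−537) = -42700 J.
Q = ΔU + W = -22500 J.

-22500 J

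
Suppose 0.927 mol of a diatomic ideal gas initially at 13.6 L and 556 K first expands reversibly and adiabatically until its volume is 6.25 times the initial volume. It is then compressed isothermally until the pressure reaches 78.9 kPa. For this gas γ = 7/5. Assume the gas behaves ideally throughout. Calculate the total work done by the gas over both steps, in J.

3130 J

P₁ = nRT₁/V₁ = 0.927×8.314×556/13.6 = 315 kPa.
Step 1 — Adiabatic: TV^(γ−1) = const ⇒ T₂ = 556×(0.160)^0.400 = 267 K; PV^γ = const ⇒ P₂ = 24.2 kPa.
ΔU = nCvΔT = 0.927×20.8×(267−556) = -5570 J.
Q = 0 for an adiabatic process, so W = −ΔU = 5570 J.
State after step 1: P = 24.2 kPa, V = 85.0 L, T = 267 K.
Step 2 — Isothermal: T stays 267 K; PV = const ⇒ V₂ = 26.1 L, P₂ = 78.9 kPa.
ΔU = 0 (ideal gas, T constant).
W = nRT ln(V₂/V₁) = 0.927×8.314×267×ln(0.307) = -2430 J.
Q = ΔU + W = -2430 J.
Net over both steps: W = 3130 J, Q = -2430 J, ΔU = -5570 J.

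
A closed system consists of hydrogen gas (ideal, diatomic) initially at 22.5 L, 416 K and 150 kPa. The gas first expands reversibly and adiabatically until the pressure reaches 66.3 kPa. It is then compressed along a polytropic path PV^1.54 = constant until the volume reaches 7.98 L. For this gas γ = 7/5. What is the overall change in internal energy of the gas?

7590 J

n = P₁V₁/(RT₁) = 150×22.5/(8.314×416) = 0.976 mol.
Step 1 — Adiabatic: T₂/T₁ = (P₂/P₁)^((γ−1)/γ) ⇒ T₂ = 416×(0.442)^0.286 = 329 K; V₂ = 40.3 L.
ΔU = nCvΔT = 0.976×20.8×(329−416) = -1760 J.
Q = 0 for an adiabatic process, so W = −ΔU = 1760 J.
State after step 1: P = 66.3 kPa, V = 40.3 L, T = 329 K.
Step 2 — Polytropic n=1.54: T₂ = T₁(V₁/V₂)^(n−1) = 329×(5.05)^0.54 = 790 K; P₂ = P₁(V₁/V₂)^n = 803 kPa.
W = (P₁V₁−P₂V₂)/(n−1) = (66.3×40.3−803×7.98)/0.54 = -6920 J.
ΔU = nCvΔT = 0.976×20.8×(790−329) = 9340 J.
Q = ΔU + W = 2420 J.
Net over both steps: W = -5160 J, Q = 2420 J, ΔU = 7590 J.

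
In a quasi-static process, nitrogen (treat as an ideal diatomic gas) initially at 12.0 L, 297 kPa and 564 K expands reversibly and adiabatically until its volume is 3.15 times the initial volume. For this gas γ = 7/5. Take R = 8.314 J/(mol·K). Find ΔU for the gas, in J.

-3280 J

n = P₁V₁/(RT₁) = 297×12.0/(8.314×564) = 0.760 mol.
Adiabatic: TV^(γ−1) = const ⇒ T₂ = 564×(0.317)^0.400 = 356 K; PV^γ = const ⇒ P₂ = 59.6 kPa.
For an ideal gas ΔU = nCvΔT with Cv = (5/2)R = 20.8 J/(mol·K).
ΔU = 0.760×20.8×(356−564) = -3280 J.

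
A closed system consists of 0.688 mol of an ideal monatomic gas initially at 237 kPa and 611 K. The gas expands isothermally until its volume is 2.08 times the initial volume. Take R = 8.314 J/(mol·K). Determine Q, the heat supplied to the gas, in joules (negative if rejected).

2560 J

V₁ = nRT₁/P₁ = 0.688×8.314×611/237 = 14.7 L.
Isothermal: T stays 611 K; PV = const ⇒ V₂ = 30.7 L, P₂ = 114 kPa.
ΔU = 0 (ideal gas, T constant).
W = nRT ln(V₂/V₁) = 0.688×8.314×611×ln(2.08) = 2560 J.
Q = ΔU + W = 2560 J.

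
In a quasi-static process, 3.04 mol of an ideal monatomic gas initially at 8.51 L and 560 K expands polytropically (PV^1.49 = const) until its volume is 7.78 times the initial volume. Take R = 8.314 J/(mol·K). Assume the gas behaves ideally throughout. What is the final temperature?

P₁ = nRT₁/V₁ = 3.04×8.314×560/8.51 = 1660 kPa.
Polytropic n=1.49: T₂ = T₁(V₁/V₂)^(n−1) = 560×(0.129)^0.49 = 205 K; P₂ = P₁(V₁/V₂)^n = 78.2 kPa.

205 K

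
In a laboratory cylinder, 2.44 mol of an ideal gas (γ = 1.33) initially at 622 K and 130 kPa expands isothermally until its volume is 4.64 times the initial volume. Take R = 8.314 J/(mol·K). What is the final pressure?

28.0 kPa

V₁ = nRT₁/P₁ = 2.44×8.314×622/130 = 97.1 L.
Isothermal: T stays 622 K; PV = const ⇒ V₂ = 450 L, P₂ = 28.0 kPa.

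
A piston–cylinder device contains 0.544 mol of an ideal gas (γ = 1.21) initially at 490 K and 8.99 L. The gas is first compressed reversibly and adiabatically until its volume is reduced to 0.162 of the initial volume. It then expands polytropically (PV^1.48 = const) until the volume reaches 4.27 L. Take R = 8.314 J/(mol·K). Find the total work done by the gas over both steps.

-2180 J

P₁ = nRT₁/V₁ = 0.544×8.314×490/8.99 = 247 kPa.
Step 1 — Adiabatic: TV^(γ−1) = const ⇒ T₂ = 490×(6.17)^0.210 = 718 K; PV^γ = const ⇒ P₂ = 2230 kPa.
ΔU = nCvΔT = 0.544×39.6×(718−490) = 4910 J.
Q = 0 for an adiabatic process, so W = −ΔU = -4910 J.
State after step 1: P = 2230 kPa, V = 1.46 L, T = 718 K.
Step 2 — Polytropic n=1.48: T₂ = T₁(V₁/V₂)^(n−1) = 718×(0.341)^0.48 = 429 K; P₂ = P₁(V₁/V₂)^n = 454 kPa.
W = (P₁V₁−P₂V₂)/(n−1) = (2230×1.46−454×4.27)/0.48 = 2730 J.
ΔU = nCvΔT = 0.544×39.6×(429−718) = -6240 J.
Q = ΔU + W = -3510 J.
Net over both steps: W = -2180 J, Q = -3510 J, ΔU = -1320 J.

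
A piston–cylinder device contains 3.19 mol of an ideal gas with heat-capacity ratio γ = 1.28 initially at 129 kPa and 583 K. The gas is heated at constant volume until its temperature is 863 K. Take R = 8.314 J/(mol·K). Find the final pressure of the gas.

191 kPa

V₁ = nRT₁/P₁ = 3.19×8.314×583/129 = 120 L.
Isochoric: V stays 120 L; P/T = const ⇒ T₂ = 863 K, P₂ = 191 kPa.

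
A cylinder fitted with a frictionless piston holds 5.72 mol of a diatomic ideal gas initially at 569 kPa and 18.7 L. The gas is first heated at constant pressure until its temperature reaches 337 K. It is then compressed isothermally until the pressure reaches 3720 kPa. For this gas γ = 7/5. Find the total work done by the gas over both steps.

-24700 J

T₁ = P₁V₁/(nR) = 569×18.7/(5.72×8.314) = 224 K.
Step 1 — Isobaric: P stays 569 kPa; V/T = const ⇒ T₂ = 337 K, V₂ = 28.2 L.
W = PΔV = 569×(28.2−18.7) kPa·L = 5390 J.
ΔU = nCvΔT = 5.72×20.8×(337−224) = 13500 J.
Q = ΔU + W = nCpΔT = 18900 J.
State after step 1: P = 569 kPa, V = 28.2 L, T = 337 K.
Step 2 — Isothermal: T stays 337 K; PV = const ⇒ V₂ = 4.31 L, P₂ = 3720 kPa.
ΔU = 0 (ideal gas, T constant).
W = nRT ln(V₂/V₁) = 5.72×8.314×337×ln(0.153) = -30100 J.
Q = ΔU + W = -30100 J.
Net over both steps: W = -24700 J, Q = -11200 J, ΔU = 13500 J.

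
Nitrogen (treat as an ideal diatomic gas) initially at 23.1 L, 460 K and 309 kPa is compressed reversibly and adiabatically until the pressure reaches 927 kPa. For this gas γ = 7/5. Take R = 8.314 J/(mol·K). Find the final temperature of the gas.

Adiabatic: T₂/T₁ = (P₂/P₁)^((γ−1)/γ) ⇒ T₂ = 460×(3.00)^0.286 = 630 K; V₂ = 10.5 L.

630 K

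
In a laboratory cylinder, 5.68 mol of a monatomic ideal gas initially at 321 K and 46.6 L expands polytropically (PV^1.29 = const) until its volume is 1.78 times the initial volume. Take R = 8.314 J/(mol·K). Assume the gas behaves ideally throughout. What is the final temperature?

272 K

P₁ = nRT₁/V₁ = 5.68×8.314×321/46.6 = 325 kPa.
Polytropic n=1.29: T₂ = T₁(V₁/V₂)^(n−1) = 321×(0.562)^0.29 = 272 K; P₂ = P₁(V₁/V₂)^n = 155 kPa.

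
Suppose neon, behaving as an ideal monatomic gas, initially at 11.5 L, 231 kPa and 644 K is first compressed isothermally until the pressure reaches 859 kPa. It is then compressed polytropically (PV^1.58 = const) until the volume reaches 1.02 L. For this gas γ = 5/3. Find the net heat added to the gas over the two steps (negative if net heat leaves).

-4030 J

n = P₁V₁/(RT₁) = 231×11.5/(8.314×644) = 0.496 mol.
Step 1 — Isothermal: T stays 644 K; PV = const ⇒ V₂ = 3.09 L, P₂ = 859 kPa.
ΔU = 0 (ideal gas, T constant).
W = nRT ln(V₂/V₁) = 0.496×8.314×644×ln(0.269) = -3490 J.
Q = ΔU + W = -3490 J.
State after step 1: P = 859 kPa, V = 3.09 L, T = 644 K.
Step 2 — Polytropic n=1.58: T₂ = T₁(V₁/V₂)^(n−1) = 644×(3.03)^0.58 = 1230 K; P₂ = P₁(V₁/V₂)^n = 4960 kPa.
W = (P₁V₁−P₂V₂)/(n−1) = (859×3.09−4960×1.02)/0.58 = -4140 J.
ΔU = nCvΔT = 0.496×12.5×(1230−644) = 3600 J.
Q = ΔU + W = -538 J.
Net over both steps: W = -7620 J, Q = -4030 J, ΔU = 3600 J.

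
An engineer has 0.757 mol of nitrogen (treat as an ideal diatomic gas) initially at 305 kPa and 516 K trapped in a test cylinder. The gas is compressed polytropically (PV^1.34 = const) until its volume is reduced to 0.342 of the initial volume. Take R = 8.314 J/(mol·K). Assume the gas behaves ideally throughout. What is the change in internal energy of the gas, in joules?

3570 J

V₁ = nRT₁/P₁ = 0.757×8.314×516/305 = 10.6 L.
Polytropic n=1.34: T₂ = T₁(V₁/V₂)^(n−1) = 516×(2.92)^0.34 = 743 K; P₂ = P₁(V₁/V₂)^n = 1280 kPa.
For an ideal gas ΔU = nCvΔT with Cv = (5/2)R = 20.8 J/(mol·K).
ΔU = 0.757×20.8×(743−516) = 3570 J.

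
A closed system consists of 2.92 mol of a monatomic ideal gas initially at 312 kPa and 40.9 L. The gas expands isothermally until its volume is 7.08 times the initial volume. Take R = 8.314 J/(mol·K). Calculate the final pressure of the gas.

44.1 kPa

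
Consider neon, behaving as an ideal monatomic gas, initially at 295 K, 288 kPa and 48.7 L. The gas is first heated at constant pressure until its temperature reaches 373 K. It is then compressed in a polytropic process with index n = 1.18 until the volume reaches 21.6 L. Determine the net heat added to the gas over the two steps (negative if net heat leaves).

-5650 J

n = P₁V₁/(RT₁) = 288×48.7/(8.314×295) = 5.72 mol.
Step 1 — Isobaric: P stays 288 kPa; V/T = const ⇒ T₂ = 373 K, V₂ = 61.6 L.
W = PΔV = 288×(61.6−48.7) kPa·L = 3710 J.
ΔU = nCvΔT = 5.72×12.5×(373−295) = 5560 J.
Q = ΔU + W = nCpΔT = 9270 J.
State after step 1: P = 288 kPa, V = 61.6 L, T = 373 K.
Step 2 — Polytropic n=1.18: T₂ = T₁(V₁/V₂)^(n−1) = 373×(2.85)^0.18 = 450 K; P₂ = P₁(V₁/V₂)^n = 991 kPa.
W = (P₁V₁−P₂V₂)/(n−1) = (288×61.6−991×21.6)/0.18 = -20400 J.
ΔU = nCvΔT = 5.72×12.5×(450−373) = 5520 J.
Q = ΔU + W = -14900 J.
Net over both steps: W = -16700 J, Q = -5650 J, ΔU = 11100 J.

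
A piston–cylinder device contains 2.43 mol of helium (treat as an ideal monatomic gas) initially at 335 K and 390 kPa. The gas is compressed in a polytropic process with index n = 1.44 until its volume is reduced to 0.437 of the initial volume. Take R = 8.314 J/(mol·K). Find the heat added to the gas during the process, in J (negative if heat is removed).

V₁ = nRT₁/P₁ = 2.43×8.314×335/390 = 17.4 L.
Polytropic n=1.44: T₂ = T₁(V₁/V₂)^(n−1) = 335×(2.29)^0.44 = 482 K; P₂ = P₁(V₁/V₂)^n = 1280 kPa.
W = (P₁V₁−P₂V₂)/(n−1) = (390×17.4−1280×7.58)/0.44 = -6760 J.
ΔU = nCvΔT = 2.43×12.5×(482−335) = 4460 J.
Q = ΔU + W = -2300 J.

-2300 J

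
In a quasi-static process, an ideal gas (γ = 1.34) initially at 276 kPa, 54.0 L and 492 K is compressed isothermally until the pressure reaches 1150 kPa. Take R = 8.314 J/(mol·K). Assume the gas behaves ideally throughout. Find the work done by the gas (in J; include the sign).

n = P₁V₁/(RT₁) = 276×54.0/(8.314×492) = 3.64 mol.
Isothermal: T stays 492 K; PV = const ⇒ V₂ = 13.0 L, P₂ = 1150 kPa.
W = nRT ln(V₂/V₁) = 3.64×8.314×492×ln(0.240) = -21300 J.

-21300 J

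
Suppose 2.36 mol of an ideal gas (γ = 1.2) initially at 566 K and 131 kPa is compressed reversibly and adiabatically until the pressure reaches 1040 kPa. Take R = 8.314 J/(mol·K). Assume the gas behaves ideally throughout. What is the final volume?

15.1 L

V₁ = nRT₁/P₁ = 2.36×8.314×566/131 = 84.8 L.
Adiabatic: T₂/T₁ = (P₂/P₁)^((γ−1)/γ) ⇒ T₂ = 566×(7.94)^0.167 = 799 K; V₂ = 15.1 L.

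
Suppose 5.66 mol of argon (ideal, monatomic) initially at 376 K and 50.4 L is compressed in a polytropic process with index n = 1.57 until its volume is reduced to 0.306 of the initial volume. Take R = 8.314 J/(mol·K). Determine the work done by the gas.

-29900 J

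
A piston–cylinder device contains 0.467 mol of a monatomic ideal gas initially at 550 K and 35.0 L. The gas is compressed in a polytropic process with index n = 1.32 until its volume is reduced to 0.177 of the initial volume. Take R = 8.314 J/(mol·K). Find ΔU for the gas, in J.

P₁ = nRT₁/V₁ = 0.467×8.314×550/35.0 = 61.0 kPa.
Polytropic n=1.32: T₂ = T₁(V₁/V₂)^(n−1) = 550×(5.65)^0.32 = 957 K; P₂ = P₁(V₁/V₂)^n = 600 kPa.
For an ideal gas ΔU = nCvΔT with Cv = (3/2)R = 12.5 J/(mol·K).
ΔU = 0.467×12.5×(957−550) = 2370 J.

2370 J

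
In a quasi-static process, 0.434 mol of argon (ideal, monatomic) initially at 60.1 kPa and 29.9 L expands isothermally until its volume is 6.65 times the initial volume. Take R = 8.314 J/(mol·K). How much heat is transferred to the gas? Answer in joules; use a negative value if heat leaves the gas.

T₁ = P₁V₁/(nR) = 60.1×29.9/(0.434×8.314) = 498 K.
Isothermal: T stays 498 K; PV = const ⇒ V₂ = 199 L, P₂ = 9.04 kPa.
ΔU = 0 (ideal gas, T constant).
W = nRT ln(V₂/V₁) = 0.434×8.314×498×ln(6.65) = 3400 J.
Q = ΔU + W = 3400 J.

3400 J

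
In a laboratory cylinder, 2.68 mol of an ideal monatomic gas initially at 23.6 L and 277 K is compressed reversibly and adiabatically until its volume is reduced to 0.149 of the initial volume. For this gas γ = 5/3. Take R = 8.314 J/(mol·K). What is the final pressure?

P₁ = nRT₁/V₁ = 2.68×8.314×277/23.6 = 262 kPa.
Adiabatic: TV^(γ−1) = const ⇒ T₂ = 277×(6.71)^0.667 = 986 K; PV^γ = const ⇒ P₂ = 6250 kPa.

6250 kPa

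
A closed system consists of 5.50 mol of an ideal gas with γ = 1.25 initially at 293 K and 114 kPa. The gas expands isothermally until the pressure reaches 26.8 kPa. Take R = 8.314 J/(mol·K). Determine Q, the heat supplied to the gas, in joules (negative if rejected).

19400 J

V₁ = nRT₁/P₁ = 5.50×8.314×293/114 = 118 L.
Isothermal: T stays 293 K; PV = const ⇒ V₂ = 500 L, P₂ = 26.8 kPa.
ΔU = 0 (ideal gas, T constant).
W = nRT ln(V₂/V₁) = 5.50×8.314×293×ln(4.25) = 19400 J.
Q = ΔU + W = 19400 J.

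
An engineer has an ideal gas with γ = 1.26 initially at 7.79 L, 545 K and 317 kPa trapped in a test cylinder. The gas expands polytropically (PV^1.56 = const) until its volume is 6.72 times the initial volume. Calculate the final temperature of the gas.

Polytropic n=1.56: T₂ = T₁(V₁/V₂)^(n−1) = 545×(0.149)^0.56 = 188 K; P₂ = P₁(V₁/V₂)^n = 16.2 kPa.

188 K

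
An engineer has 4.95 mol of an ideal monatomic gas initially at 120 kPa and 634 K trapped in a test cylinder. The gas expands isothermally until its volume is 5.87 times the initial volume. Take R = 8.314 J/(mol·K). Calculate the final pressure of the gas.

20.4 kPa

V₁ = nRT₁/P₁ = 4.95×8.314×634/120 = 217 L.
Isothermal: T stays 634 K; PV = const ⇒ V₂ = 1280 L, P₂ = 20.4 kPa.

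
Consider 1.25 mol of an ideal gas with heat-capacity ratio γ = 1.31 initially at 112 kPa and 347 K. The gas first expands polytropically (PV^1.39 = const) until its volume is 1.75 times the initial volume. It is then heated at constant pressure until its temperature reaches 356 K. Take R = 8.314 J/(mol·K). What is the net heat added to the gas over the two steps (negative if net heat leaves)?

2920 J

V₁ = nRT₁/P₁ = 1.25×8.314×347/112 = 32.2 L.
Step 1 — Polytropic n=1.39: T₂ = T₁(V₁/V₂)^(n−1) = 347×(0.571)^0.39 = 279 K; P₂ = P₁(V₁/V₂)^n = 51.5 kPa.
W = (P₁V₁−P₂V₂)/(n−1) = (112×32.2−51.5×56.3)/0.39 = 1810 J.
ΔU = nCvΔT = 1.25×26.8×(279−347) = -2280 J.
Q = ΔU + W = -468 J.
State after step 1: P = 51.5 kPa, V = 56.3 L, T = 279 K.
Step 2 — Isobaric: P stays 51.5 kPa; V/T = const ⇒ T₂ = 356 K, V₂ = 71.9 L.
W = PΔV = 51.5×(71.9−56.3) kPa·L = 801 J.
ΔU = nCvΔT = 1.25×26.8×(356−279) = 2580 J.
Q = ΔU + W = nCpΔT = 3380 J.
Net over both steps: W = 2610 J, Q = 2920 J, ΔU = 302 J.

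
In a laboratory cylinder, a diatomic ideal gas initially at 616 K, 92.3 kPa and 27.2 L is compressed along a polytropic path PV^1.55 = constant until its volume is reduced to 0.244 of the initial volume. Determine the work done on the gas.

n = P₁V₁/(RT₁) = 92.3×27.2/(8.314×616) = 0.490 mol.
Polytropic n=1.55: T₂ = T₁(V₁/V₂)^(n−1) = 616×(4.10)^0.55 = 1340 K; P₂ = P₁(V₁/V₂)^n = 822 kPa.
W = (P₁V₁−P₂V₂)/(n−1) = (92.3×27.2−822×6.64)/0.55 = -5350 J.
Work done on the gas = −W_by = 5350 J.

5350 J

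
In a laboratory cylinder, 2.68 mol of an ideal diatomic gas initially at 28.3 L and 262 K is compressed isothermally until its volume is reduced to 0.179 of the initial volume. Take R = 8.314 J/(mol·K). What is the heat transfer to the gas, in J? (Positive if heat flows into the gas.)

-10000 J

P₁ = nRT₁/V₁ = 2.68×8.314×262/28.3 = 206 kPa.
Isothermal: T stays 262 K; PV = const ⇒ V₂ = 5.07 L, P₂ = 1150 kPa.
ΔU = 0 (ideal gas, T constant).
W = nRT ln(V₂/V₁) = 2.68×8.314×262×ln(0.179) = -10000 J.
Q = ΔU + W = -10000 J.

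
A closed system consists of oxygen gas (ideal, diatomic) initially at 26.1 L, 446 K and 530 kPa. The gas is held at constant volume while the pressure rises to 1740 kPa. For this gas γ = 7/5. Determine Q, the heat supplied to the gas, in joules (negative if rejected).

79000 J

n = P₁V₁/(RT₁) = 530×26.1/(8.314×446) = 3.73 mol.
Isochoric: V stays 26.1 L; P/T = const ⇒ T₂ = 1460 K, P₂ = 1740 kPa.
W = 0 (no volume change).
ΔU = nCvΔT = 3.73×20.8×(1460−446) = 79000 J.
Q = ΔU = 79000 J.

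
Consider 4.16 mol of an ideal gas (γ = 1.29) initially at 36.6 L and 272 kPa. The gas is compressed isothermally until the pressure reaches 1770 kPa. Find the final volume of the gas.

T₁ = P₁V₁/(nR) = 272×36.6/(4.16×8.314) = 288 K.
Isothermal: T stays 288 K; PV = const ⇒ V₂ = 5.62 L, P₂ = 1770 kPa.

5.62 L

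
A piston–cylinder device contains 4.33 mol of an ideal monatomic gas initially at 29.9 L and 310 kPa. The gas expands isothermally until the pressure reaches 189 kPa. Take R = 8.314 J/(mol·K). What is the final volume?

49.0 L

T₁ = P₁V₁/(nR) = 310×29.9/(4.33×8.314) = 257 K.
Isothermal: T stays 257 K; PV = const ⇒ V₂ = 49.0 L, P₂ = 189 kPa.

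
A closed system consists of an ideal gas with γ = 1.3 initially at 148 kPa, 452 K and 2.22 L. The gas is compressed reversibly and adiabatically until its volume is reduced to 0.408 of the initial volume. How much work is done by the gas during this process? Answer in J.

-338 J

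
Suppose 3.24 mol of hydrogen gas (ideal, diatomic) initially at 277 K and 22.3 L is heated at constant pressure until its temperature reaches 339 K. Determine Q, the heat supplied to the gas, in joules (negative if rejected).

P₁ = nRT₁/V₁ = 3.24×8.314×277/22.3 = 335 kPa.
Isobaric: P stays 335 kPa; V/T = const ⇒ T₂ = 339 K, V₂ = 27.3 L.
W = PΔV = 335×(27.3−22.3) kPa·L = 1670 J.
ΔU = nCvΔT = 3.24×20.8×(339−277) = 4180 J.
Q = ΔU + W = nCpΔT = 5850 J.

5850 J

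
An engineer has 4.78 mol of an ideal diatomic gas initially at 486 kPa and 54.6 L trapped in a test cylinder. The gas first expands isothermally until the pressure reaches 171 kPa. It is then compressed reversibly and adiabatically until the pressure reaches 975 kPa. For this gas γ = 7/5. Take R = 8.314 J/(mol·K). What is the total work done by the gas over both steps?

T₁ = P₁V₁/(nR) = 486×54.6/(4.78×8.314) = 668 K.
Step 1 — Isothermal: T stays 668 K; PV = const ⇒ V₂ = 155 L, P₂ = 171 kPa.
ΔU = 0 (ideal gas, T constant).
W = nRT ln(V₂/V₁) = 4.78×8.314×668×ln(2.84) = 27700 J.
Q = ΔU + W = 27700 J.
State after step 1: P = 171 kPa, V = 155 L, T = 668 K.
Step 2 — Adiabatic: T₂/T₁ = (P₂/P₁)^((γ−1)/γ) ⇒ T₂ = 668×(5.70)^0.286 = 1100 K; V₂ = 44.8 L.
ΔU = nCvΔT = 4.78×20.8×(1100−668) = 42700 J.
Q = 0 for an adiabatic process, so W = −ΔU = -42700 J.
Net over both steps: W = -15000 J, Q = 27700 J, ΔU = 42700 J.

-15000 J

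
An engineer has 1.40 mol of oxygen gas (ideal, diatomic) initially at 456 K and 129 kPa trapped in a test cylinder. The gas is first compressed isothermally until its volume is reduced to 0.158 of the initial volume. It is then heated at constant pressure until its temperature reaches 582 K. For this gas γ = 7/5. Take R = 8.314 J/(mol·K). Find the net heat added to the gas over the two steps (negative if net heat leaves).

V₁ = nRT₁/P₁ = 1.40×8.314×456/129 = 41.1 L.
Step 1 — Isothermal: T stays 456 K; PV = const ⇒ V₂ = 6.50 L, P₂ = 816 kPa.
ΔU = 0 (ideal gas, T constant).
W = nRT ln(V₂/V₁) = 1.40×8.314×456×ln(0.158) = -9790 J.
Q = ΔU + W = -9790 J.
State after step 1: P = 816 kPa, V = 6.50 L, T = 456 K.
Step 2 — Isobaric: P stays 816 kPa; V/T = const ⇒ T₂ = 582 K, V₂ = 8.30 L.
W = PΔV = 816×(8.30−6.50) kPa·L = 1470 J.
ΔU = nCvΔT = 1.40×20.8×(582−456) = 3670 J.
Q = ΔU + W = nCpΔT = 5130 J.
Net over both steps: W = -8330 J, Q = -4660 J, ΔU = 3670 J.

-4660 J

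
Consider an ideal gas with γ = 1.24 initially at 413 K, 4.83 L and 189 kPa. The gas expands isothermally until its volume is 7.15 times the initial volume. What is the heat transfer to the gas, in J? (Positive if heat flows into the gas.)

1800 J

n = P₁V₁/(RT₁) = 189×4.83/(8.314×413) = 0.266 mol.
Isothermal: T stays 413 K; PV = const ⇒ V₂ = 34.5 L, P₂ = 26.4 kPa.
ΔU = 0 (ideal gas, T constant).
W = nRT ln(V₂/V₁) = 0.266×8.314×413×ln(7.15) = 1800 J.
Q = ΔU + W = 1800 J.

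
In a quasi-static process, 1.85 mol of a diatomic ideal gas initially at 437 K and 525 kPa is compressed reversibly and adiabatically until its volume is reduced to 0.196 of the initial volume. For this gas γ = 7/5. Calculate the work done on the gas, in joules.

V₁ = nRT₁/P₁ = 1.85×8.314×437/525 = 12.8 L.
Adiabatic: TV^(γ−1) = const ⇒ T₂ = 437×(5.10)^0.400 = 839 K; PV^γ = const ⇒ P₂ = 5140 kPa.
ΔU = nCvΔT = 1.85×20.8×(839−437) = 15400 J.
Q = 0 for an adiabatic process, so W = −ΔU = -15400 J.
Work done on the gas = −W_by = 15400 J.

15400 J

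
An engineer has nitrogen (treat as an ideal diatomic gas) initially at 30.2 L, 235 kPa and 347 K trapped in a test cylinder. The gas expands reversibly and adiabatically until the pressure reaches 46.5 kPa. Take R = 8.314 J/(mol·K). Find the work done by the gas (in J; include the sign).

n = P₁V₁/(RT₁) = 235×30.2/(8.314×347) = 2.46 mol.
Adiabatic: T₂/T₁ = (P₂/P₁)^((γ−1)/γ) ⇒ T₂ = 347×(0.198)^0.286 = 218 K; V₂ = 96.1 L.
ΔU = nCvΔT = 2.46×20.8×(218−347) = -6570 J.
Q = 0 for an adiabatic process, so W = −ΔU = 6570 J.

6570 J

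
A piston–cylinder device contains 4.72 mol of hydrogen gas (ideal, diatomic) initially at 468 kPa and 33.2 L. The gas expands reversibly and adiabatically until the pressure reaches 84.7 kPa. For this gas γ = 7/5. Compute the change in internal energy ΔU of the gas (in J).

-15000 J

T₁ = P₁V₁/(nR) = 468×33.2/(4.72×8.314) = 396 K.
Adiabatic: T₂/T₁ = (P₂/P₁)^((γ−1)/γ) ⇒ T₂ = 396×(0.181)^0.286 = 243 K; V₂ = 113 L.
For an ideal gas ΔU = nCvΔT with Cv = (5/2)R = 20.8 J/(mol·K).
ΔU = 4.72×20.8×(243−396) = -15000 J.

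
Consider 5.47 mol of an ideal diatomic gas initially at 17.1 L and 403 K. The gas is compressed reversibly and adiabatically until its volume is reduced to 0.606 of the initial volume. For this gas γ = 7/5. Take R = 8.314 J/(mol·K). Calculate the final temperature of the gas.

P₁ = nRT₁/V₁ = 5.47×8.314×403/17.1 = 1070 kPa.
Adiabatic: TV^(γ−1) = const ⇒ T₂ = 403×(1.65)^0.400 = 492 K; PV^γ = const ⇒ P₂ = 2160 kPa.

492 K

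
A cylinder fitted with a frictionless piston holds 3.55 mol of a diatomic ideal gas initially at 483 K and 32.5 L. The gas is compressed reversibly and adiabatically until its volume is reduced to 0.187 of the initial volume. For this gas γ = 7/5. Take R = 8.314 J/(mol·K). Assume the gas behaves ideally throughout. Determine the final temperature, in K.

P₁ = nRT₁/V₁ = 3.55×8.314×483/32.5 = 439 kPa.
Adiabatic: TV^(γ−1) = const ⇒ T₂ = 483×(5.35)^0.400 = 945 K; PV^γ = const ⇒ P₂ = 4590 kPa.

945 K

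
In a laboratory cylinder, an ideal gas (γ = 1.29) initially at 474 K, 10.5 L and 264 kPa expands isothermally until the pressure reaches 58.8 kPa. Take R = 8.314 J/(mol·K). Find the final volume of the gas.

47.1 L

Isothermal: T stays 474 K; PV = const ⇒ V₂ = 47.1 L, P₂ = 58.8 kPa.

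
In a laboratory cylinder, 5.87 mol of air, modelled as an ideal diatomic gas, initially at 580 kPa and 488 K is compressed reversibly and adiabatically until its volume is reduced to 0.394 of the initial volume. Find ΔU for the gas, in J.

26900 J

V₁ = nRT₁/P₁ = 5.87×8.314×488/580 = 41.1 L.
Adiabatic: TV^(γ−1) = const ⇒ T₂ = 488×(2.54)^0.400 = 708 K; PV^γ = const ⇒ P₂ = 2140 kPa.
For an ideal gas ΔU = nCvΔT with Cv = (5/2)R = 20.8 J/(mol·K).
ΔU = 5.87×20.8×(708−488) = 26900 J.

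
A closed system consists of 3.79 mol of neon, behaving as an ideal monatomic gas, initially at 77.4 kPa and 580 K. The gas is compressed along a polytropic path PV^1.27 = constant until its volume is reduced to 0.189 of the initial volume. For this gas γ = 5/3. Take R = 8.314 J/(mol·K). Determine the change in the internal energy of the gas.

15600 J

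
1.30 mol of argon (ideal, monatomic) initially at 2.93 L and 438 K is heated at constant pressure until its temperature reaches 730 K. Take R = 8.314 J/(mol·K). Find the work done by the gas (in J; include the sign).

P₁ = nRT₁/V₁ = 1.30×8.314×438/2.93 = 1620 kPa.
Isobaric: P stays 1620 kPa; V/T = const ⇒ T₂ = 730 K, V₂ = 4.88 L.
W = PΔV = 1620×(4.88−2.93) kPa·L = 3160 J.

3160 J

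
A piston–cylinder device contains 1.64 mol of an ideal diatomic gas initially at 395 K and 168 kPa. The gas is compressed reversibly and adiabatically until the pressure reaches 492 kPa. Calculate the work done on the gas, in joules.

4840 J

V₁ = nRT₁/P₁ = 1.64×8.314×395/168 = 32.1 L.
Adiabatic: T₂/T₁ = (P₂/P₁)^((γ−1)/γ) ⇒ T₂ = 395×(2.93)^0.286 = 537 K; V₂ = 14.9 L.
ΔU = nCvΔT = 1.64×20.8×(537−395) = 4840 J.
Q = 0 for an adiabatic process, so W = −ΔU = -4840 J.
Work done on the gas = −W_by = 4840 J.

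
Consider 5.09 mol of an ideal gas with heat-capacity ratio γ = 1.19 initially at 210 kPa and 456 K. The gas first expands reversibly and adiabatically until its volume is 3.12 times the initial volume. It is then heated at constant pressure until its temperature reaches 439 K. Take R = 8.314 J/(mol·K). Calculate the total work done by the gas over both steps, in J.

22800 J

V₁ = nRT₁/P₁ = 5.09×8.314×456/210 = 91.9 L.
Step 1 — Adiabatic: TV^(γ−1) = const ⇒ T₂ = 456×(0.321)^0.190 = 367 K; PV^γ = const ⇒ P₂ = 54.2 kPa.
ΔU = nCvΔT = 5.09×43.8×(367−456) = -19700 J.
Q = 0 for an adiabatic process, so W = −ΔU = 19700 J.
State after step 1: P = 54.2 kPa, V = 287 L, T = 367 K.
Step 2 — Isobaric: P stays 54.2 kPa; V/T = const ⇒ T₂ = 439 K, V₂ = 343 L.
W = PΔV = 54.2×(343−287) kPa·L = 3030 J.
ΔU = nCvΔT = 5.09×43.8×(439−367) = 16000 J.
Q = ΔU + W = nCpΔT = 19000 J.
Net over both steps: W = 22800 J, Q = 19000 J, ΔU = -3790 J.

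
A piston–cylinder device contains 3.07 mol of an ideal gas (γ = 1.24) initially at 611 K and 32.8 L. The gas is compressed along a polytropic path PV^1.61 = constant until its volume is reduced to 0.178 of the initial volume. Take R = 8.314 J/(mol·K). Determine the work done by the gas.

P₁ = nRT₁/V₁ = 3.07×8.314×611/32.8 = 475 kPa.
Polytropic n=1.61: T₂ = T₁(V₁/V₂)^(n−1) = 611×(5.62)^0.61 = 1750 K; P₂ = P₁(V₁/V₂)^n = 7650 kPa.
W = (P₁V₁−P₂V₂)/(n−1) = (475×32.8−7650×5.84)/0.61 = -47700 J.

-47700 J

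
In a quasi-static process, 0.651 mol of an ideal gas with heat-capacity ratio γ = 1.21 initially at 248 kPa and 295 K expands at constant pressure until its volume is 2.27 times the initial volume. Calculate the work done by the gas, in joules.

2030 J

V₁ = nRT₁/P₁ = 0.651×8.314×295/248 = 6.44 L.
Isobaric: P stays 248 kPa; V/T = const ⇒ T₂ = 670 K, V₂ = 14.6 L.
W = PΔV = 248×(14.6−6.44) kPa·L = 2030 J.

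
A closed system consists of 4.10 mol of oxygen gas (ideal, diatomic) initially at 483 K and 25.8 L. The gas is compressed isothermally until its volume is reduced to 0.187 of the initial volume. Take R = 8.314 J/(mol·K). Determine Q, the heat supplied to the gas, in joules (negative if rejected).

-27600 J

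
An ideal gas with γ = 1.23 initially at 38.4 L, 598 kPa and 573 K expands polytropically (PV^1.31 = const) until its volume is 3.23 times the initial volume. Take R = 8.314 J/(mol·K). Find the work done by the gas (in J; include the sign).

n = P₁V₁/(RT₁) = 598×38.4/(8.314×573) = 4.82 mol.
Polytropic n=1.31: T₂ = T₁(V₁/V₂)^(n−1) = 573×(0.310)^0.31 = 398 K; P₂ = P₁(V₁/V₂)^n = 129 kPa.
W = (P₁V₁−P₂V₂)/(n−1) = (598×38.4−129×124)/0.31 = 22600 J.

22600 J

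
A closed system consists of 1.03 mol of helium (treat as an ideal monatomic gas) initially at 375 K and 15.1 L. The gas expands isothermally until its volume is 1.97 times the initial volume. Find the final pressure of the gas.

108 kPa

P₁ = nRT₁/V₁ = 1.03×8.314×375/15.1 = 213 kPa.
Isothermal: T stays 375 K; PV = const ⇒ V₂ = 29.7 L, P₂ = 108 kPa.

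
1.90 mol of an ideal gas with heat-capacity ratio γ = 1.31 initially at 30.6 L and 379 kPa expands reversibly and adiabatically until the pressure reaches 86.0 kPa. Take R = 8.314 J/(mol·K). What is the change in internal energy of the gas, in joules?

-11100 J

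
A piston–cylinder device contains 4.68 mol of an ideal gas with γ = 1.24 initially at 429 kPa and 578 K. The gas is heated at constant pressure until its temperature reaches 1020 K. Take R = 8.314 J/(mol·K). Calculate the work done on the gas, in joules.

-17200 J

V₁ = nRT₁/P₁ = 4.68×8.314×578/429 = 52.4 L.
Isobaric: P stays 429 kPa; V/T = const ⇒ T₂ = 1020 K, V₂ = 92.5 L.
W = PΔV = 429×(92.5−52.4) kPa·L = 17200 J.
Work done on the gas = −W_by = -17200 J.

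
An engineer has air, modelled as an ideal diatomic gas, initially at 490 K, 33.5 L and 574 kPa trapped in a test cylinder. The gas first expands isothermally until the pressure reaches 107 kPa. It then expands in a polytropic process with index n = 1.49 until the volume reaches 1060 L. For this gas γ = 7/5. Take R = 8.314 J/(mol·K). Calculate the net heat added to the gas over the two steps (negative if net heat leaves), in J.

n = P₁V₁/(RT₁) = 574×33.5/(8.314×490) = 4.72 mol.
Step 1 — Isothermal: T stays 490 K; PV = const ⇒ V₂ = 180 L, P₂ = 107 kPa.
ΔU = 0 (ideal gas, T constant).
W = nRT ln(V₂/V₁) = 4.72×8.314×490×ln(5.36) = 32300 J.
Q = ΔU + W = 32300 J.
State after step 1: P = 107 kPa, V = 180 L, T = 490 K.
Step 2 — Polytropic n=1.49: T₂ = T₁(V₁/V₂)^(n−1) = 490×(0.170)^0.49 = 205 K; P₂ = P₁(V₁/V₂)^n = 7.60 kPa.
W = (P₁V₁−P₂V₂)/(n−1) = (107×180−7.60×1060)/0.49 = 22800 J.
ΔU = nCvΔT = 4.72×20.8×(205−490) = -27900 J.
Q = ΔU + W = -5130 J.
Net over both steps: W = 55100 J, Q = 27200 J, ΔU = -27900 J.

27200 J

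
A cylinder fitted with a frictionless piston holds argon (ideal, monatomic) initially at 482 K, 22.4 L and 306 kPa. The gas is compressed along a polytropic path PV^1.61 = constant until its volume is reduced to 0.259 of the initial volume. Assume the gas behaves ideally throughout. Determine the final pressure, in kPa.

2690 kPa

Polytropic n=1.61: T₂ = T₁(V₁/V₂)^(n−1) = 482×(3.86)^0.61 = 1100 K; P₂ = P₁(V₁/V₂)^n = 2690 kPa.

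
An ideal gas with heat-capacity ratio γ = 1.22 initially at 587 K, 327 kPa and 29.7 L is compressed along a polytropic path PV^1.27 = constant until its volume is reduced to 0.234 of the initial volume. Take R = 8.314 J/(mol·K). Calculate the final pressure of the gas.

2070 kPa

Polytropic n=1.27: T₂ = T₁(V₁/V₂)^(n−1) = 587×(4.27)^0.27 = 869 K; P₂ = P₁(V₁/V₂)^n = 2070 kPa.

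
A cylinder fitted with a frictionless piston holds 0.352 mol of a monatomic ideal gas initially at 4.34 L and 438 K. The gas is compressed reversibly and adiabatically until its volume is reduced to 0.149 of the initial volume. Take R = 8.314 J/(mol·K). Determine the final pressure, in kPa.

7050 kPa

P₁ = nRT₁/V₁ = 0.352×8.314×438/4.34 = 295 kPa.
Adiabatic: TV^(γ−1) = const ⇒ T₂ = 438×(6.71)^0.667 = 1560 K; PV^γ = const ⇒ P₂ = 7050 kPa.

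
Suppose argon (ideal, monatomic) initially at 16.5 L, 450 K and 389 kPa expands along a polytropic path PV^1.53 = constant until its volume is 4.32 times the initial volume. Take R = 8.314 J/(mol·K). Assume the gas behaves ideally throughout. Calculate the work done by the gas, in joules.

6530 J

n = P₁V₁/(RT₁) = 389×16.5/(8.314×450) = 1.72 mol.
Polytropic n=1.53: T₂ = T₁(V₁/V₂)^(n−1) = 450×(0.231)^0.53 = 207 K; P₂ = P₁(V₁/V₂)^n = 41.5 kPa.
W = (P₁V₁−P₂V₂)/(n−1) = (389×16.5−41.5×71.3)/0.53 = 6530 J.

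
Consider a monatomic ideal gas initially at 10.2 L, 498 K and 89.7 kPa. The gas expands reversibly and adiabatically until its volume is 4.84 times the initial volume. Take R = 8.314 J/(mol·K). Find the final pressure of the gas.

6.48 kPa

Adiabatic: TV^(γ−1) = const ⇒ T₂ = 498×(0.207)^0.667 = 174 K; PV^γ = const ⇒ P₂ = 6.48 kPa.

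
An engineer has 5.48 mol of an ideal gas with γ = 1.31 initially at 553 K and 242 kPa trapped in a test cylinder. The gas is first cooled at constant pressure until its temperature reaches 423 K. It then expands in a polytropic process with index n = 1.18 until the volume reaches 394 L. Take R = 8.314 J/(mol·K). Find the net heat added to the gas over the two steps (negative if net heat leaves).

-13800 J

V₁ = nRT₁/P₁ = 5.48×8.314×553/242 = 104 L.
Step 1 — Isobaric: P stays 242 kPa; V/T = const ⇒ T₂ = 423 K, V₂ = 79.6 L.
W = PΔV = 242×(79.6−104) kPa·L = -5920 J.
ΔU = nCvΔT = 5.48×26.8×(423−553) = -19100 J.
Q = ΔU + W = nCpΔT = -25000 J.
State after step 1: P = 242 kPa, V = 79.6 L, T = 423 K.
Step 2 — Polytropic n=1.18: T₂ = T₁(V₁/V₂)^(n−1) = 423×(0.202)^0.18 = 317 K; P₂ = P₁(V₁/V₂)^n = 36.7 kPa.
W = (P₁V₁−P₂V₂)/(n−1) = (242×79.6−36.7×394)/0.18 = 26800 J.
ΔU = nCvΔT = 5.48×26.8×(317−423) = -15500 J.
Q = ΔU + W = 11200 J.
Net over both steps: W = 20900 J, Q = -13800 J, ΔU = -34700 J.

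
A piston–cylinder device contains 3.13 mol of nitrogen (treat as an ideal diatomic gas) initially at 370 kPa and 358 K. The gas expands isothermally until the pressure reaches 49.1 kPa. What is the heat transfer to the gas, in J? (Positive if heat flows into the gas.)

V₁ = nRT₁/P₁ = 3.13×8.314×358/370 = 25.2 L.
Isothermal: T stays 358 K; PV = const ⇒ V₂ = 190 L, P₂ = 49.1 kPa.
ΔU = 0 (ideal gas, T constant).
W = nRT ln(V₂/V₁) = 3.13×8.314×358×ln(7.54) = 18800 J.
Q = ΔU + W = 18800 J.

18800 J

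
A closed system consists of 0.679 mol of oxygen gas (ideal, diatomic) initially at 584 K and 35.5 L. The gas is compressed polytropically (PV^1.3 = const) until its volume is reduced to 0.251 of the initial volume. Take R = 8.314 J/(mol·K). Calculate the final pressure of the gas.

560 kPa

P₁ = nRT₁/V₁ = 0.679×8.314×584/35.5 = 92.9 kPa.
Polytropic n=1.3: T₂ = T₁(V₁/V₂)^(n−1) = 584×(3.98)^0.30 = 884 K; P₂ = P₁(V₁/V₂)^n = 560 kPa.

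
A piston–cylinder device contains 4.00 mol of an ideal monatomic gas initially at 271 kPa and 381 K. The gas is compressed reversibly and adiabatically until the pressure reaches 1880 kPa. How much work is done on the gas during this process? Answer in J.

22200 J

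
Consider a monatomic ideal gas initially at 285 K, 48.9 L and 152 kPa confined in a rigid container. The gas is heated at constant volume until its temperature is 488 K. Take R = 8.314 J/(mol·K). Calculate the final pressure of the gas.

260 kPa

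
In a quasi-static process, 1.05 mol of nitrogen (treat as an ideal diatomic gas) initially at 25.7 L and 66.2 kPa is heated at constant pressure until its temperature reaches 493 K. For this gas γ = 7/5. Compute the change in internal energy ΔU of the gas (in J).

T₁ = P₁V₁/(nR) = 66.2×25.7/(1.05×8.314) = 195 K.
Isobaric: P stays 66.2 kPa; V/T = const ⇒ T₂ = 493 K, V₂ = 65.0 L.
For an ideal gas ΔU = nCvΔT with Cv = (5/2)R = 20.8 J/(mol·K).
ΔU = 1.05×20.8×(493−195) = 6510 J.

6510 J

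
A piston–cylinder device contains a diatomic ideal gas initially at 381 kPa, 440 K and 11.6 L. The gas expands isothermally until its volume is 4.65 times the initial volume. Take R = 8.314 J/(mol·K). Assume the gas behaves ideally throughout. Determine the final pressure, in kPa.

81.9 kPa

Isothermal: T stays 440 K; PV = const ⇒ V₂ = 53.9 L, P₂ = 81.9 kPa.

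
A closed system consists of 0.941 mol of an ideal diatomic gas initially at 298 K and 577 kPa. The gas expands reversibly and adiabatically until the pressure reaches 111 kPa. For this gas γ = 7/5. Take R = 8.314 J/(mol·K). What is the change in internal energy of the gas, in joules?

V₁ = nRT₁/P₁ = 0.941×8.314×298/577 = 4.04 L.
Adiabatic: T₂/T₁ = (P₂/P₁)^((γ−1)/γ) ⇒ T₂ = 298×(0.192)^0.286 = 186 K; V₂ = 13.1 L.
For an ideal gas ΔU = nCvΔT with Cv = (5/2)R = 20.8 J/(mol·K).
ΔU = 0.941×20.8×(186−298) = -2190 J.

-2190 J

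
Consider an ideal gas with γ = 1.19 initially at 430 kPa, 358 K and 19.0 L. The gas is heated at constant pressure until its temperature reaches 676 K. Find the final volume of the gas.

35.9 L

Isobaric: P stays 430 kPa; V/T = const ⇒ T₂ = 676 K, V₂ = 35.9 L.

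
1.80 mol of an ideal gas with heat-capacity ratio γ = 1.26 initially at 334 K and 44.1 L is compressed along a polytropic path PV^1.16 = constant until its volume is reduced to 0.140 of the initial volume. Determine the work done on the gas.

11500 J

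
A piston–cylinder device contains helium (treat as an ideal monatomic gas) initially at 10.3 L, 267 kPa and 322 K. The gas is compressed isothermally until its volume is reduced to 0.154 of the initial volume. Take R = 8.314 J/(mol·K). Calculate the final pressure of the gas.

1730 kPa

Isothermal: T stays 322 K; PV = const ⇒ V₂ = 1.59 L, P₂ = 1730 kPa.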